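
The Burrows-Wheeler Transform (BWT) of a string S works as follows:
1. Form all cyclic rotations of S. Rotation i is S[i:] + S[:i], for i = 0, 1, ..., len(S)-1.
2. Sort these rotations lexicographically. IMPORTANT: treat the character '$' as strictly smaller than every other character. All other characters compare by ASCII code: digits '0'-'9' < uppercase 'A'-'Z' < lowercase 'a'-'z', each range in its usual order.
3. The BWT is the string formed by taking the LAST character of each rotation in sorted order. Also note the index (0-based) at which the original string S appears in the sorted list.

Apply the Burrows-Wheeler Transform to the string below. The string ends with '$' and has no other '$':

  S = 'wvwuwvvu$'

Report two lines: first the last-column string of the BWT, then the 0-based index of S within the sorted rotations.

All 9 rotations (rotation i = S[i:]+S[:i]):
  rot[0] = wvwuwvvu$
  rot[1] = vwuwvvu$w
  rot[2] = wuwvvu$wv
  rot[3] = uwvvu$wvw
  rot[4] = wvvu$wvwu
  rot[5] = vvu$wvwuw
  rot[6] = vu$wvwuwv
  rot[7] = u$wvwuwvv
  rot[8] = $wvwuwvvu
Sorted (with $ < everything):
  sorted[0] = $wvwuwvvu  (last char: 'u')
  sorted[1] = u$wvwuwvv  (last char: 'v')
  sorted[2] = uwvvu$wvw  (last char: 'w')
  sorted[3] = vu$wvwuwv  (last char: 'v')
  sorted[4] = vvu$wvwuw  (last char: 'w')
  sorted[5] = vwuwvvu$w  (last char: 'w')
  sorted[6] = wuwvvu$wv  (last char: 'v')
  sorted[7] = wvvu$wvwu  (last char: 'u')
  sorted[8] = wvwuwvvu$  (last char: '$')
Last column: uvwvwwvu$
Original string S is at sorted index 8

Answer: uvwvwwvu$
8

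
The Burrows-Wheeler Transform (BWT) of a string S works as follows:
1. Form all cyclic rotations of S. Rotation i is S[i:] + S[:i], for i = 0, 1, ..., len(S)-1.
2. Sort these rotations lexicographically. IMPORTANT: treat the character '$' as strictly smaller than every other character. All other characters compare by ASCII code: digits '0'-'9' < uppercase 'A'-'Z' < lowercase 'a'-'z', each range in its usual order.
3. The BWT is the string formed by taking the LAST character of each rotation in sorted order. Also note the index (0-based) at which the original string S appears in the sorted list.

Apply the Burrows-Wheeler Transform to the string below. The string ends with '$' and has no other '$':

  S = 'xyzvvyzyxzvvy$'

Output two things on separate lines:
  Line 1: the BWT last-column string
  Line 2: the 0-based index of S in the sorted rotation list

All 14 rotations (rotation i = S[i:]+S[:i]):
  rot[0] = xyzvvyzyxzvvy$
  rot[1] = yzvvyzyxzvvy$x
  rot[2] = zvvyzyxzvvy$xy
  rot[3] = vvyzyxzvvy$xyz
  rot[4] = vyzyxzvvy$xyzv
  rot[5] = yzyxzvvy$xyzvv
  rot[6] = zyxzvvy$xyzvvy
  rot[7] = yxzvvy$xyzvvyz
  rot[8] = xzvvy$xyzvvyzy
  rot[9] = zvvy$xyzvvyzyx
  rot[10] = vvy$xyzvvyzyxz
  rot[11] = vy$xyzvvyzyxzv
  rot[12] = y$xyzvvyzyxzvv
  rot[13] = $xyzvvyzyxzvvy
Sorted (with $ < everything):
  sorted[0] = $xyzvvyzyxzvvy  (last char: 'y')
  sorted[1] = vvy$xyzvvyzyxz  (last char: 'z')
  sorted[2] = vvyzyxzvvy$xyz  (last char: 'z')
  sorted[3] = vy$xyzvvyzyxzv  (last char: 'v')
  sorted[4] = vyzyxzvvy$xyzv  (last char: 'v')
  sorted[5] = xyzvvyzyxzvvy$  (last char: '$')
  sorted[6] = xzvvy$xyzvvyzy  (last char: 'y')
  sorted[7] = y$xyzvvyzyxzvv  (last char: 'v')
  sorted[8] = yxzvvy$xyzvvyz  (last char: 'z')
  sorted[9] = yzvvyzyxzvvy$x  (last char: 'x')
  sorted[10] = yzyxzvvy$xyzvv  (last char: 'v')
  sorted[11] = zvvy$xyzvvyzyx  (last char: 'x')
  sorted[12] = zvvyzyxzvvy$xy  (last char: 'y')
  sorted[13] = zyxzvvy$xyzvvy  (last char: 'y')
Last column: yzzvv$yvzxvxyy
Original string S is at sorted index 5

Answer: yzzvv$yvzxvxyy
5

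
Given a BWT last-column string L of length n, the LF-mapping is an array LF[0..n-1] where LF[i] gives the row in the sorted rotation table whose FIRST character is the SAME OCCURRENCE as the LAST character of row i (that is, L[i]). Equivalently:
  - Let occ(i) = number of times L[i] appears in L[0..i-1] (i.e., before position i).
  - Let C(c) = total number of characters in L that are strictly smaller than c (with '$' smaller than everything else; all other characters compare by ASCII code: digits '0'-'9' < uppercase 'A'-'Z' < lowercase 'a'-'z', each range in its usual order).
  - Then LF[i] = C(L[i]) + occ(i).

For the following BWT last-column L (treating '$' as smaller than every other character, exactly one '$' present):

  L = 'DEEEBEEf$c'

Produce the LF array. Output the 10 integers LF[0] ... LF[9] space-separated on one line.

Answer: 2 3 4 5 1 6 7 9 0 8

Derivation:
Char counts: '$':1, 'B':1, 'D':1, 'E':5, 'c':1, 'f':1
C (first-col start): C('$')=0, C('B')=1, C('D')=2, C('E')=3, C('c')=8, C('f')=9
L[0]='D': occ=0, LF[0]=C('D')+0=2+0=2
L[1]='E': occ=0, LF[1]=C('E')+0=3+0=3
L[2]='E': occ=1, LF[2]=C('E')+1=3+1=4
L[3]='E': occ=2, LF[3]=C('E')+2=3+2=5
L[4]='B': occ=0, LF[4]=C('B')+0=1+0=1
L[5]='E': occ=3, LF[5]=C('E')+3=3+3=6
L[6]='E': occ=4, LF[6]=C('E')+4=3+4=7
L[7]='f': occ=0, LF[7]=C('f')+0=9+0=9
L[8]='$': occ=0, LF[8]=C('$')+0=0+0=0
L[9]='c': occ=0, LF[9]=C('c')+0=8+0=8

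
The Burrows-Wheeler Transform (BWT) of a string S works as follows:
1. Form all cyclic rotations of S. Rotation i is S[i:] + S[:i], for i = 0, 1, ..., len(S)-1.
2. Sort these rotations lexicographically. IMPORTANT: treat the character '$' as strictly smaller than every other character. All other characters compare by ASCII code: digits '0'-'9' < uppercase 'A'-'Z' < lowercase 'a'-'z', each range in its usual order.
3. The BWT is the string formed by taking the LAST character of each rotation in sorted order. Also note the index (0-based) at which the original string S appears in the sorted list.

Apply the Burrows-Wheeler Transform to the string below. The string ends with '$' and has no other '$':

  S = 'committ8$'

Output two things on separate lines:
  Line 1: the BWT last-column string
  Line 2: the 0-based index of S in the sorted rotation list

All 9 rotations (rotation i = S[i:]+S[:i]):
  rot[0] = committ8$
  rot[1] = ommitt8$c
  rot[2] = mmitt8$co
  rot[3] = mitt8$com
  rot[4] = itt8$comm
  rot[5] = tt8$commi
  rot[6] = t8$commit
  rot[7] = 8$committ
  rot[8] = $committ8
Sorted (with $ < everything):
  sorted[0] = $committ8  (last char: '8')
  sorted[1] = 8$committ  (last char: 't')
  sorted[2] = committ8$  (last char: '$')
  sorted[3] = itt8$comm  (last char: 'm')
  sorted[4] = mitt8$com  (last char: 'm')
  sorted[5] = mmitt8$co  (last char: 'o')
  sorted[6] = ommitt8$c  (last char: 'c')
  sorted[7] = t8$commit  (last char: 't')
  sorted[8] = tt8$commi  (last char: 'i')
Last column: 8t$mmocti
Original string S is at sorted index 2

Answer: 8t$mmocti
2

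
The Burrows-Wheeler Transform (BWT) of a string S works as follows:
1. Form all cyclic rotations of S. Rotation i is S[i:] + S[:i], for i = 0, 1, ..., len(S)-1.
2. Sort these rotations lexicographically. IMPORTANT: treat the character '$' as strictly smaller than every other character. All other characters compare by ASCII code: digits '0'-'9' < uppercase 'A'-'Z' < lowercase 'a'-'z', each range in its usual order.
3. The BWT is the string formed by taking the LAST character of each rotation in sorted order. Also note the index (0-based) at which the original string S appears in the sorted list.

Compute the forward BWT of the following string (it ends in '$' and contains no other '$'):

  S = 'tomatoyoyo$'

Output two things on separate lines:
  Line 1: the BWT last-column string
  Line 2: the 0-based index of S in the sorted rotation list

Answer: omoytyt$aoo
7

Derivation:
All 11 rotations (rotation i = S[i:]+S[:i]):
  rot[0] = tomatoyoyo$
  rot[1] = omatoyoyo$t
  rot[2] = matoyoyo$to
  rot[3] = atoyoyo$tom
  rot[4] = toyoyo$toma
  rot[5] = oyoyo$tomat
  rot[6] = yoyo$tomato
  rot[7] = oyo$tomatoy
  rot[8] = yo$tomatoyo
  rot[9] = o$tomatoyoy
  rot[10] = $tomatoyoyo
Sorted (with $ < everything):
  sorted[0] = $tomatoyoyo  (last char: 'o')
  sorted[1] = atoyoyo$tom  (last char: 'm')
  sorted[2] = matoyoyo$to  (last char: 'o')
  sorted[3] = o$tomatoyoy  (last char: 'y')
  sorted[4] = omatoyoyo$t  (last char: 't')
  sorted[5] = oyo$tomatoy  (last char: 'y')
  sorted[6] = oyoyo$tomat  (last char: 't')
  sorted[7] = tomatoyoyo$  (last char: '$')
  sorted[8] = toyoyo$toma  (last char: 'a')
  sorted[9] = yo$tomatoyo  (last char: 'o')
  sorted[10] = yoyo$tomato  (last char: 'o')
Last column: omoytyt$aoo
Original string S is at sorted index 7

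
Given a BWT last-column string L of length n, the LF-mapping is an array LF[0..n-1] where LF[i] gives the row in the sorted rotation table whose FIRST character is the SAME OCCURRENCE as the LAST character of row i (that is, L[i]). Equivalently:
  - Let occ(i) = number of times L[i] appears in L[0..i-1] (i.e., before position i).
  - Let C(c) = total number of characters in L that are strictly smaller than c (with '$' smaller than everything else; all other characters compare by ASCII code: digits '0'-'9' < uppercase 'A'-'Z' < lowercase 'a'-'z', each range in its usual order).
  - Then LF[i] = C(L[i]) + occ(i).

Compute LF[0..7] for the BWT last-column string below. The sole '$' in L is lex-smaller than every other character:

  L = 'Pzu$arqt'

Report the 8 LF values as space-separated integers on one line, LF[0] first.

Char counts: '$':1, 'P':1, 'a':1, 'q':1, 'r':1, 't':1, 'u':1, 'z':1
C (first-col start): C('$')=0, C('P')=1, C('a')=2, C('q')=3, C('r')=4, C('t')=5, C('u')=6, C('z')=7
L[0]='P': occ=0, LF[0]=C('P')+0=1+0=1
L[1]='z': occ=0, LF[1]=C('z')+0=7+0=7
L[2]='u': occ=0, LF[2]=C('u')+0=6+0=6
L[3]='$': occ=0, LF[3]=C('$')+0=0+0=0
L[4]='a': occ=0, LF[4]=C('a')+0=2+0=2
L[5]='r': occ=0, LF[5]=C('r')+0=4+0=4
L[6]='q': occ=0, LF[6]=C('q')+0=3+0=3
L[7]='t': occ=0, LF[7]=C('t')+0=5+0=5

Answer: 1 7 6 0 2 4 3 5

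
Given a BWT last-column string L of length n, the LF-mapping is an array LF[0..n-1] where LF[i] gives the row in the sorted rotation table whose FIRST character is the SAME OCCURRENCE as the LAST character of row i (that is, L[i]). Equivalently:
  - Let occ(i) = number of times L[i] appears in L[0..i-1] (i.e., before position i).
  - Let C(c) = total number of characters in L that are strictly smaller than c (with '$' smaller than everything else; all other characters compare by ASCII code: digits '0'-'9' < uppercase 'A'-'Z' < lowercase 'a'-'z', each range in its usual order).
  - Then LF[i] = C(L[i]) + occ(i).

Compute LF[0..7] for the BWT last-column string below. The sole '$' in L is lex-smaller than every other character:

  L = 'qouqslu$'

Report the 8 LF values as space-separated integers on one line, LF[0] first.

Char counts: '$':1, 'l':1, 'o':1, 'q':2, 's':1, 'u':2
C (first-col start): C('$')=0, C('l')=1, C('o')=2, C('q')=3, C('s')=5, C('u')=6
L[0]='q': occ=0, LF[0]=C('q')+0=3+0=3
L[1]='o': occ=0, LF[1]=C('o')+0=2+0=2
L[2]='u': occ=0, LF[2]=C('u')+0=6+0=6
L[3]='q': occ=1, LF[3]=C('q')+1=3+1=4
L[4]='s': occ=0, LF[4]=C('s')+0=5+0=5
L[5]='l': occ=0, LF[5]=C('l')+0=1+0=1
L[6]='u': occ=1, LF[6]=C('u')+1=6+1=7
L[7]='$': occ=0, LF[7]=C('$')+0=0+0=0

Answer: 3 2 6 4 5 1 7 0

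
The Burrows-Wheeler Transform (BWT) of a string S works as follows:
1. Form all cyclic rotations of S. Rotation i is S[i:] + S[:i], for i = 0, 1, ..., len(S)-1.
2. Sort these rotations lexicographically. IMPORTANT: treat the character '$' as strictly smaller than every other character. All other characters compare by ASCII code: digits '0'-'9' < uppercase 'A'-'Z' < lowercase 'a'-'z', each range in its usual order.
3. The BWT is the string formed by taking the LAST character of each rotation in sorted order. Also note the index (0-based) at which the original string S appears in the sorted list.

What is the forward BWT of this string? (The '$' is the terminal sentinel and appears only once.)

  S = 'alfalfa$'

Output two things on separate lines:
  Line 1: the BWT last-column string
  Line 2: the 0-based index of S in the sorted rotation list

Answer: aff$llaa
3

Derivation:
All 8 rotations (rotation i = S[i:]+S[:i]):
  rot[0] = alfalfa$
  rot[1] = lfalfa$a
  rot[2] = falfa$al
  rot[3] = alfa$alf
  rot[4] = lfa$alfa
  rot[5] = fa$alfal
  rot[6] = a$alfalf
  rot[7] = $alfalfa
Sorted (with $ < everything):
  sorted[0] = $alfalfa  (last char: 'a')
  sorted[1] = a$alfalf  (last char: 'f')
  sorted[2] = alfa$alf  (last char: 'f')
  sorted[3] = alfalfa$  (last char: '$')
  sorted[4] = fa$alfal  (last char: 'l')
  sorted[5] = falfa$al  (last char: 'l')
  sorted[6] = lfa$alfa  (last char: 'a')
  sorted[7] = lfalfa$a  (last char: 'a')
Last column: aff$llaa
Original string S is at sorted index 3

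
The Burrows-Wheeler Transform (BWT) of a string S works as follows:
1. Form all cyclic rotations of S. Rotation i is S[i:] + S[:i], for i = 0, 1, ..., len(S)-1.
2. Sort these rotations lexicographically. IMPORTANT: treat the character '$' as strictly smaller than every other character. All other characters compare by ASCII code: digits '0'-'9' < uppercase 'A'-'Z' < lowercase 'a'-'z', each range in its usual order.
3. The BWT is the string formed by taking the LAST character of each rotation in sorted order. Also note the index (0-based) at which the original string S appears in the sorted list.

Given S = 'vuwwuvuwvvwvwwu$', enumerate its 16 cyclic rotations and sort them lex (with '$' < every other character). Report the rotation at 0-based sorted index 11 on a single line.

All 16 rotations (rotation i = S[i:]+S[:i]):
  rot[0] = vuwwuvuwvvwvwwu$
  rot[1] = uwwuvuwvvwvwwu$v
  rot[2] = wwuvuwvvwvwwu$vu
  rot[3] = wuvuwvvwvwwu$vuw
  rot[4] = uvuwvvwvwwu$vuww
  rot[5] = vuwvvwvwwu$vuwwu
  rot[6] = uwvvwvwwu$vuwwuv
  rot[7] = wvvwvwwu$vuwwuvu
  rot[8] = vvwvwwu$vuwwuvuw
  rot[9] = vwvwwu$vuwwuvuwv
  rot[10] = wvwwu$vuwwuvuwvv
  rot[11] = vwwu$vuwwuvuwvvw
  rot[12] = wwu$vuwwuvuwvvwv
  rot[13] = wu$vuwwuvuwvvwvw
  rot[14] = u$vuwwuvuwvvwvww
  rot[15] = $vuwwuvuwvvwvwwu
Sorted (with $ < everything):
  sorted[0] = $vuwwuvuwvvwvwwu
  sorted[1] = u$vuwwuvuwvvwvww
  sorted[2] = uvuwvvwvwwu$vuww
  sorted[3] = uwvvwvwwu$vuwwuv
  sorted[4] = uwwuvuwvvwvwwu$v
  sorted[5] = vuwvvwvwwu$vuwwu
  sorted[6] = vuwwuvuwvvwvwwu$
  sorted[7] = vvwvwwu$vuwwuvuw
  sorted[8] = vwvwwu$vuwwuvuwv
  sorted[9] = vwwu$vuwwuvuwvvw
  sorted[10] = wu$vuwwuvuwvvwvw
  sorted[11] = wuvuwvvwvwwu$vuw
  sorted[12] = wvvwvwwu$vuwwuvu
  sorted[13] = wvwwu$vuwwuvuwvv
  sorted[14] = wwu$vuwwuvuwvvwv
  sorted[15] = wwuvuwvvwvwwu$vu
sorted[11] = wuvuwvvwvwwu$vuw

Answer: wuvuwvvwvwwu$vuw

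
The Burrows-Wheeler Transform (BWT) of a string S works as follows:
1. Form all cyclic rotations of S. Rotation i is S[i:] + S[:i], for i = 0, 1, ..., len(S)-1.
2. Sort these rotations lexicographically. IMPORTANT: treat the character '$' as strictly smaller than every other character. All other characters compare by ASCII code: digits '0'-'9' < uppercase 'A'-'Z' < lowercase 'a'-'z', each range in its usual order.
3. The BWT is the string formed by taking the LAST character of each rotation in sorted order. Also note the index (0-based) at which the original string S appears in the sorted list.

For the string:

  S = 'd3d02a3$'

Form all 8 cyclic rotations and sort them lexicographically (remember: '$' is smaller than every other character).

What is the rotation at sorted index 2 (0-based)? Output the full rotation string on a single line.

All 8 rotations (rotation i = S[i:]+S[:i]):
  rot[0] = d3d02a3$
  rot[1] = 3d02a3$d
  rot[2] = d02a3$d3
  rot[3] = 02a3$d3d
  rot[4] = 2a3$d3d0
  rot[5] = a3$d3d02
  rot[6] = 3$d3d02a
  rot[7] = $d3d02a3
Sorted (with $ < everything):
  sorted[0] = $d3d02a3
  sorted[1] = 02a3$d3d
  sorted[2] = 2a3$d3d0
  sorted[3] = 3$d3d02a
  sorted[4] = 3d02a3$d
  sorted[5] = a3$d3d02
  sorted[6] = d02a3$d3
  sorted[7] = d3d02a3$
sorted[2] = 2a3$d3d0

Answer: 2a3$d3d0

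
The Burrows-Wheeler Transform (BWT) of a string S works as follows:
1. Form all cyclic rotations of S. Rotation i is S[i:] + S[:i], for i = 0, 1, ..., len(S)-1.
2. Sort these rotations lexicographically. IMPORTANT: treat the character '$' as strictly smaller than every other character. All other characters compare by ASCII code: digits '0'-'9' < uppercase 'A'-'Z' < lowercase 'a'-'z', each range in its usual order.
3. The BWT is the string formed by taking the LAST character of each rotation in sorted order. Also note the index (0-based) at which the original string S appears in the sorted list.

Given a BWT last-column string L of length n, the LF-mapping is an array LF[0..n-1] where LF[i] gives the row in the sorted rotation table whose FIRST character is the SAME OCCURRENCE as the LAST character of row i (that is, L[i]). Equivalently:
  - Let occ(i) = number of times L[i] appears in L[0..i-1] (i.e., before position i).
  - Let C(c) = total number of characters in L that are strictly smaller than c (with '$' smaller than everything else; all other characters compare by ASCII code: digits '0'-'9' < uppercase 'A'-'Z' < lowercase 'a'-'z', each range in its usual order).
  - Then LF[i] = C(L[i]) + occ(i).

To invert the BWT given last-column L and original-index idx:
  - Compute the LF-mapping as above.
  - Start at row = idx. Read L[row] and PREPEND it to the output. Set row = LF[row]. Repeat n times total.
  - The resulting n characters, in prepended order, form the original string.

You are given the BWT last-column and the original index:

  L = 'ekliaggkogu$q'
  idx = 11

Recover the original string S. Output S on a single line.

Answer: quokkagiggle$

Derivation:
LF mapping: 2 7 9 6 1 3 4 8 10 5 12 0 11
Walk LF starting at row 11, prepending L[row]:
  step 1: row=11, L[11]='$', prepend. Next row=LF[11]=0
  step 2: row=0, L[0]='e', prepend. Next row=LF[0]=2
  step 3: row=2, L[2]='l', prepend. Next row=LF[2]=9
  step 4: row=9, L[9]='g', prepend. Next row=LF[9]=5
  step 5: row=5, L[5]='g', prepend. Next row=LF[5]=3
  step 6: row=3, L[3]='i', prepend. Next row=LF[3]=6
  step 7: row=6, L[6]='g', prepend. Next row=LF[6]=4
  step 8: row=4, L[4]='a', prepend. Next row=LF[4]=1
  step 9: row=1, L[1]='k', prepend. Next row=LF[1]=7
  step 10: row=7, L[7]='k', prepend. Next row=LF[7]=8
  step 11: row=8, L[8]='o', prepend. Next row=LF[8]=10
  step 12: row=10, L[10]='u', prepend. Next row=LF[10]=12
  step 13: row=12, L[12]='q', prepend. Next row=LF[12]=11
Reversed output: quokkagiggle$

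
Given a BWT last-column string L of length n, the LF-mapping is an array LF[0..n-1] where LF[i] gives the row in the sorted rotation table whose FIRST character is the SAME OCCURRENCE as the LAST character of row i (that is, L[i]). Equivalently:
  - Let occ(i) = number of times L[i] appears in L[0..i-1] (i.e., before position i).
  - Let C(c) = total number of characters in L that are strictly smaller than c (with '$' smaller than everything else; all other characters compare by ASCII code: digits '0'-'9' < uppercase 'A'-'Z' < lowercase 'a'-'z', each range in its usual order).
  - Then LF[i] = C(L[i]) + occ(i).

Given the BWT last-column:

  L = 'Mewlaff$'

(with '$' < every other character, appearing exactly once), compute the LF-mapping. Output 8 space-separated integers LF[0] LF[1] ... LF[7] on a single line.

Char counts: '$':1, 'M':1, 'a':1, 'e':1, 'f':2, 'l':1, 'w':1
C (first-col start): C('$')=0, C('M')=1, C('a')=2, C('e')=3, C('f')=4, C('l')=6, C('w')=7
L[0]='M': occ=0, LF[0]=C('M')+0=1+0=1
L[1]='e': occ=0, LF[1]=C('e')+0=3+0=3
L[2]='w': occ=0, LF[2]=C('w')+0=7+0=7
L[3]='l': occ=0, LF[3]=C('l')+0=6+0=6
L[4]='a': occ=0, LF[4]=C('a')+0=2+0=2
L[5]='f': occ=0, LF[5]=C('f')+0=4+0=4
L[6]='f': occ=1, LF[6]=C('f')+1=4+1=5
L[7]='$': occ=0, LF[7]=C('$')+0=0+0=0

Answer: 1 3 7 6 2 4 5 0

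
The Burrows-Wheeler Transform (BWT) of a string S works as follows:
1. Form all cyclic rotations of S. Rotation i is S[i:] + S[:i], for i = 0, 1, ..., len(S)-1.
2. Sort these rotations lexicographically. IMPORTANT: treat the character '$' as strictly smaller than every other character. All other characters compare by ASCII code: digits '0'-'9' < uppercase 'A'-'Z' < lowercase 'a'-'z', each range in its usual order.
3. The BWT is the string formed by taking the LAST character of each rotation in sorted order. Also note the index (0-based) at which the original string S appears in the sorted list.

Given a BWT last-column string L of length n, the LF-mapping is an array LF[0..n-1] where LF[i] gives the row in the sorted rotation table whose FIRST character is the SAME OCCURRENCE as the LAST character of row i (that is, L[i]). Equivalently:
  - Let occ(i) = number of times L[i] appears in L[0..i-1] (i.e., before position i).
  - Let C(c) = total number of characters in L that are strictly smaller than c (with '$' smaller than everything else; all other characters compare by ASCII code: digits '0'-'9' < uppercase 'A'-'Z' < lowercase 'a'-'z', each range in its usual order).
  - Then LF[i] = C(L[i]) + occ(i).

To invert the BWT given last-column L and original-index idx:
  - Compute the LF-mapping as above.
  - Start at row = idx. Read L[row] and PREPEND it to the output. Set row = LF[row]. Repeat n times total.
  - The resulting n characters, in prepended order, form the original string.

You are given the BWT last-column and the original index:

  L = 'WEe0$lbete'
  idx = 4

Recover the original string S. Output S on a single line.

LF mapping: 3 2 5 1 0 8 4 6 9 7
Walk LF starting at row 4, prepending L[row]:
  step 1: row=4, L[4]='$', prepend. Next row=LF[4]=0
  step 2: row=0, L[0]='W', prepend. Next row=LF[0]=3
  step 3: row=3, L[3]='0', prepend. Next row=LF[3]=1
  step 4: row=1, L[1]='E', prepend. Next row=LF[1]=2
  step 5: row=2, L[2]='e', prepend. Next row=LF[2]=5
  step 6: row=5, L[5]='l', prepend. Next row=LF[5]=8
  step 7: row=8, L[8]='t', prepend. Next row=LF[8]=9
  step 8: row=9, L[9]='e', prepend. Next row=LF[9]=7
  step 9: row=7, L[7]='e', prepend. Next row=LF[7]=6
  step 10: row=6, L[6]='b', prepend. Next row=LF[6]=4
Reversed output: beetleE0W$

Answer: beetleE0W$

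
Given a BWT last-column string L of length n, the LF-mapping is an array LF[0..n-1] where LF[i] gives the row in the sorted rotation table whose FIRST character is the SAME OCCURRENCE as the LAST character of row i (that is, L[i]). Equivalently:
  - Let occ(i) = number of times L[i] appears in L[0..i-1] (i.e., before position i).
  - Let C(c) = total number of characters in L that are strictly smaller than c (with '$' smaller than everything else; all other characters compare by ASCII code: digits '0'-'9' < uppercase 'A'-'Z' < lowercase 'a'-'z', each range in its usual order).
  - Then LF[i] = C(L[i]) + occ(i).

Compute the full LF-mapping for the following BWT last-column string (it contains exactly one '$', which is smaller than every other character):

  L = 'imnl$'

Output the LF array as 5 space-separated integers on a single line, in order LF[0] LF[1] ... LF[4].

Char counts: '$':1, 'i':1, 'l':1, 'm':1, 'n':1
C (first-col start): C('$')=0, C('i')=1, C('l')=2, C('m')=3, C('n')=4
L[0]='i': occ=0, LF[0]=C('i')+0=1+0=1
L[1]='m': occ=0, LF[1]=C('m')+0=3+0=3
L[2]='n': occ=0, LF[2]=C('n')+0=4+0=4
L[3]='l': occ=0, LF[3]=C('l')+0=2+0=2
L[4]='$': occ=0, LF[4]=C('$')+0=0+0=0

Answer: 1 3 4 2 0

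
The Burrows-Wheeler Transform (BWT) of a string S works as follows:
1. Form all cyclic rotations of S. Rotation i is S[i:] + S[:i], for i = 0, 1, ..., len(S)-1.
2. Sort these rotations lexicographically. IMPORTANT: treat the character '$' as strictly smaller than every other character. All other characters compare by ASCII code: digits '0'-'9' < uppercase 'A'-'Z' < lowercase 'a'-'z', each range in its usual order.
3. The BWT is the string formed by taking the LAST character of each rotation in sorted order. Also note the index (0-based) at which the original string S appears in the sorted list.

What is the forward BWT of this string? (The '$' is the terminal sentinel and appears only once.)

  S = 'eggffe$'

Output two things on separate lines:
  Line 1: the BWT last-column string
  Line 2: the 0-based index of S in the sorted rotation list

Answer: ef$fgge
2

Derivation:
All 7 rotations (rotation i = S[i:]+S[:i]):
  rot[0] = eggffe$
  rot[1] = ggffe$e
  rot[2] = gffe$eg
  rot[3] = ffe$egg
  rot[4] = fe$eggf
  rot[5] = e$eggff
  rot[6] = $eggffe
Sorted (with $ < everything):
  sorted[0] = $eggffe  (last char: 'e')
  sorted[1] = e$eggff  (last char: 'f')
  sorted[2] = eggffe$  (last char: '$')
  sorted[3] = fe$eggf  (last char: 'f')
  sorted[4] = ffe$egg  (last char: 'g')
  sorted[5] = gffe$eg  (last char: 'g')
  sorted[6] = ggffe$e  (last char: 'e')
Last column: ef$fgge
Original string S is at sorted index 2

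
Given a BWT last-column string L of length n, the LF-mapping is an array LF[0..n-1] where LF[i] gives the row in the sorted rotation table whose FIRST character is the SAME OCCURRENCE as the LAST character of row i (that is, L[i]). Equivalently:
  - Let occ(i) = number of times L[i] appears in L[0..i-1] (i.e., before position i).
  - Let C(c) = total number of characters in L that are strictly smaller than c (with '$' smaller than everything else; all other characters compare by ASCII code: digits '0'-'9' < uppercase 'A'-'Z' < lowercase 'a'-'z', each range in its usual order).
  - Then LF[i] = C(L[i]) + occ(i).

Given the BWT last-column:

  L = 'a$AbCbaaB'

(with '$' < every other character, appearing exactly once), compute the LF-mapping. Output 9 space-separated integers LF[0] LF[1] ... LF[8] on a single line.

Char counts: '$':1, 'A':1, 'B':1, 'C':1, 'a':3, 'b':2
C (first-col start): C('$')=0, C('A')=1, C('B')=2, C('C')=3, C('a')=4, C('b')=7
L[0]='a': occ=0, LF[0]=C('a')+0=4+0=4
L[1]='$': occ=0, LF[1]=C('$')+0=0+0=0
L[2]='A': occ=0, LF[2]=C('A')+0=1+0=1
L[3]='b': occ=0, LF[3]=C('b')+0=7+0=7
L[4]='C': occ=0, LF[4]=C('C')+0=3+0=3
L[5]='b': occ=1, LF[5]=C('b')+1=7+1=8
L[6]='a': occ=1, LF[6]=C('a')+1=4+1=5
L[7]='a': occ=2, LF[7]=C('a')+2=4+2=6
L[8]='B': occ=0, LF[8]=C('B')+0=2+0=2

Answer: 4 0 1 7 3 8 5 6 2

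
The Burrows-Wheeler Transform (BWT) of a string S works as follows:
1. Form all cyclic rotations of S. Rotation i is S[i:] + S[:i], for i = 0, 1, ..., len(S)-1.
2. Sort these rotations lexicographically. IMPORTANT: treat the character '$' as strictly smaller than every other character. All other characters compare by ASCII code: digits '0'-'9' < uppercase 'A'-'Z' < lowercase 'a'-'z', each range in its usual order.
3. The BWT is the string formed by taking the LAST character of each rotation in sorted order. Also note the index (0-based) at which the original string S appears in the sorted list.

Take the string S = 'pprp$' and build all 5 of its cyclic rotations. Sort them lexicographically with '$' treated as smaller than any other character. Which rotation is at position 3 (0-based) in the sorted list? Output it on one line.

All 5 rotations (rotation i = S[i:]+S[:i]):
  rot[0] = pprp$
  rot[1] = prp$p
  rot[2] = rp$pp
  rot[3] = p$ppr
  rot[4] = $pprp
Sorted (with $ < everything):
  sorted[0] = $pprp
  sorted[1] = p$ppr
  sorted[2] = pprp$
  sorted[3] = prp$p
  sorted[4] = rp$pp
sorted[3] = prp$p

Answer: prp$p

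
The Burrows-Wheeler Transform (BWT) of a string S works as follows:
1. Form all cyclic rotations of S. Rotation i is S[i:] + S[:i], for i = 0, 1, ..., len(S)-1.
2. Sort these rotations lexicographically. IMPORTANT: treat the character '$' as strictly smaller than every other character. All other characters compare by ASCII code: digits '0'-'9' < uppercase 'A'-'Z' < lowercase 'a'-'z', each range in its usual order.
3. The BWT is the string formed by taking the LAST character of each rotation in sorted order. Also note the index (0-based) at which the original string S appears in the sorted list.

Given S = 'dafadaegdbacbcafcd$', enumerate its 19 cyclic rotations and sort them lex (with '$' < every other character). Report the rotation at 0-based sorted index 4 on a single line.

All 19 rotations (rotation i = S[i:]+S[:i]):
  rot[0] = dafadaegdbacbcafcd$
  rot[1] = afadaegdbacbcafcd$d
  rot[2] = fadaegdbacbcafcd$da
  rot[3] = adaegdbacbcafcd$daf
  rot[4] = daegdbacbcafcd$dafa
  rot[5] = aegdbacbcafcd$dafad
  rot[6] = egdbacbcafcd$dafada
  rot[7] = gdbacbcafcd$dafadae
  rot[8] = dbacbcafcd$dafadaeg
  rot[9] = bacbcafcd$dafadaegd
  rot[10] = acbcafcd$dafadaegdb
  rot[11] = cbcafcd$dafadaegdba
  rot[12] = bcafcd$dafadaegdbac
  rot[13] = cafcd$dafadaegdbacb
  rot[14] = afcd$dafadaegdbacbc
  rot[15] = fcd$dafadaegdbacbca
  rot[16] = cd$dafadaegdbacbcaf
  rot[17] = d$dafadaegdbacbcafc
  rot[18] = $dafadaegdbacbcafcd
Sorted (with $ < everything):
  sorted[0] = $dafadaegdbacbcafcd
  sorted[1] = acbcafcd$dafadaegdb
  sorted[2] = adaegdbacbcafcd$daf
  sorted[3] = aegdbacbcafcd$dafad
  sorted[4] = afadaegdbacbcafcd$d
  sorted[5] = afcd$dafadaegdbacbc
  sorted[6] = bacbcafcd$dafadaegd
  sorted[7] = bcafcd$dafadaegdbac
  sorted[8] = cafcd$dafadaegdbacb
  sorted[9] = cbcafcd$dafadaegdba
  sorted[10] = cd$dafadaegdbacbcaf
  sorted[11] = d$dafadaegdbacbcafc
  sorted[12] = daegdbacbcafcd$dafa
  sorted[13] = dafadaegdbacbcafcd$
  sorted[14] = dbacbcafcd$dafadaeg
  sorted[15] = egdbacbcafcd$dafada
  sorted[16] = fadaegdbacbcafcd$da
  sorted[17] = fcd$dafadaegdbacbca
  sorted[18] = gdbacbcafcd$dafadae
sorted[4] = afadaegdbacbcafcd$d

Answer: afadaegdbacbcafcd$d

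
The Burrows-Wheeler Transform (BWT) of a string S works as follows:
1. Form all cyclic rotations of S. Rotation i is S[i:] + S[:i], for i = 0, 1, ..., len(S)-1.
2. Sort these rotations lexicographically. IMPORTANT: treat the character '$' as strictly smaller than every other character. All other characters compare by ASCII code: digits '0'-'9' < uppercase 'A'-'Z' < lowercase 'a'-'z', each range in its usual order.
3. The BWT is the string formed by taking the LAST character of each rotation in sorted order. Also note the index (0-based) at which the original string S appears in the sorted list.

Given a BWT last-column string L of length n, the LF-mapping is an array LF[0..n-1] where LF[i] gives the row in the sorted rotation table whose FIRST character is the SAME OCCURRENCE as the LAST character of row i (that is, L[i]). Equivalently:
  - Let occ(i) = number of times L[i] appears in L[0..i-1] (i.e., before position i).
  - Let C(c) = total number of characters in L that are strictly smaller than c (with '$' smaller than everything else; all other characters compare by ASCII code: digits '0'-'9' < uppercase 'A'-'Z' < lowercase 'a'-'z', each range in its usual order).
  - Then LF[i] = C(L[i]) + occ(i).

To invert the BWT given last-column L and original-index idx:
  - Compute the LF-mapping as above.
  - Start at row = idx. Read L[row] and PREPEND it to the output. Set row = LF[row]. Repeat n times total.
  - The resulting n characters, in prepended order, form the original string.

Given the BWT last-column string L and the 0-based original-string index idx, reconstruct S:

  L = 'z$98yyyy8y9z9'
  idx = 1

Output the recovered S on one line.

Answer: 898yy9yyy9zz$

Derivation:
LF mapping: 11 0 3 1 6 7 8 9 2 10 4 12 5
Walk LF starting at row 1, prepending L[row]:
  step 1: row=1, L[1]='$', prepend. Next row=LF[1]=0
  step 2: row=0, L[0]='z', prepend. Next row=LF[0]=11
  step 3: row=11, L[11]='z', prepend. Next row=LF[11]=12
  step 4: row=12, L[12]='9', prepend. Next row=LF[12]=5
  step 5: row=5, L[5]='y', prepend. Next row=LF[5]=7
  step 6: row=7, L[7]='y', prepend. Next row=LF[7]=9
  step 7: row=9, L[9]='y', prepend. Next row=LF[9]=10
  step 8: row=10, L[10]='9', prepend. Next row=LF[10]=4
  step 9: row=4, L[4]='y', prepend. Next row=LF[4]=6
  step 10: row=6, L[6]='y', prepend. Next row=LF[6]=8
  step 11: row=8, L[8]='8', prepend. Next row=LF[8]=2
  step 12: row=2, L[2]='9', prepend. Next row=LF[2]=3
  step 13: row=3, L[3]='8', prepend. Next row=LF[3]=1
Reversed output: 898yy9yyy9zz$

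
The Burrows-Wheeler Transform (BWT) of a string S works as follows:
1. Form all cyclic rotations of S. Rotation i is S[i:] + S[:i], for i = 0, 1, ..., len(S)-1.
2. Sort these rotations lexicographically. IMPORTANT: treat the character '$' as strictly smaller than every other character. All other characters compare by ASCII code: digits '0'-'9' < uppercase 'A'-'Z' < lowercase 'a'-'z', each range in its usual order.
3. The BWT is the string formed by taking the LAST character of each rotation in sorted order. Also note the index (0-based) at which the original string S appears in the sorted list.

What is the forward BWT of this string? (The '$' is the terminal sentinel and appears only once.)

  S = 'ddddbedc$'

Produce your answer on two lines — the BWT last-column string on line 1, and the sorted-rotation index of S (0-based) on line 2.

All 9 rotations (rotation i = S[i:]+S[:i]):
  rot[0] = ddddbedc$
  rot[1] = dddbedc$d
  rot[2] = ddbedc$dd
  rot[3] = dbedc$ddd
  rot[4] = bedc$dddd
  rot[5] = edc$ddddb
  rot[6] = dc$ddddbe
  rot[7] = c$ddddbed
  rot[8] = $ddddbedc
Sorted (with $ < everything):
  sorted[0] = $ddddbedc  (last char: 'c')
  sorted[1] = bedc$dddd  (last char: 'd')
  sorted[2] = c$ddddbed  (last char: 'd')
  sorted[3] = dbedc$ddd  (last char: 'd')
  sorted[4] = dc$ddddbe  (last char: 'e')
  sorted[5] = ddbedc$dd  (last char: 'd')
  sorted[6] = dddbedc$d  (last char: 'd')
  sorted[7] = ddddbedc$  (last char: '$')
  sorted[8] = edc$ddddb  (last char: 'b')
Last column: cdddedd$b
Original string S is at sorted index 7

Answer: cdddedd$b
7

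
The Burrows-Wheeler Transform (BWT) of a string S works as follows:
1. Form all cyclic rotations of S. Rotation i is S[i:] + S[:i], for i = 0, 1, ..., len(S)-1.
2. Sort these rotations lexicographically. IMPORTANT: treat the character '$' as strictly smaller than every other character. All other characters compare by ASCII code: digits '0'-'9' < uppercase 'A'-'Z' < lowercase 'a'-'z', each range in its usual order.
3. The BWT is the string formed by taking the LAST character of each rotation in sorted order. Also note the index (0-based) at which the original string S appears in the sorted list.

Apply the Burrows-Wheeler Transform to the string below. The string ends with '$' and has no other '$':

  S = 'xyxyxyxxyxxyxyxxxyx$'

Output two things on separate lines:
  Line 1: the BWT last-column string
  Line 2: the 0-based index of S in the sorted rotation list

Answer: xyyxyyxyyxxy$xxxxxxx
12

Derivation:
All 20 rotations (rotation i = S[i:]+S[:i]):
  rot[0] = xyxyxyxxyxxyxyxxxyx$
  rot[1] = yxyxyxxyxxyxyxxxyx$x
  rot[2] = xyxyxxyxxyxyxxxyx$xy
  rot[3] = yxyxxyxxyxyxxxyx$xyx
  rot[4] = xyxxyxxyxyxxxyx$xyxy
  rot[5] = yxxyxxyxyxxxyx$xyxyx
  rot[6] = xxyxxyxyxxxyx$xyxyxy
  rot[7] = xyxxyxyxxxyx$xyxyxyx
  rot[8] = yxxyxyxxxyx$xyxyxyxx
  rot[9] = xxyxyxxxyx$xyxyxyxxy
  rot[10] = xyxyxxxyx$xyxyxyxxyx
  rot[11] = yxyxxxyx$xyxyxyxxyxx
  rot[12] = xyxxxyx$xyxyxyxxyxxy
  rot[13] = yxxxyx$xyxyxyxxyxxyx
  rot[14] = xxxyx$xyxyxyxxyxxyxy
  rot[15] = xxyx$xyxyxyxxyxxyxyx
  rot[16] = xyx$xyxyxyxxyxxyxyxx
  rot[17] = yx$xyxyxyxxyxxyxyxxx
  rot[18] = x$xyxyxyxxyxxyxyxxxy
  rot[19] = $xyxyxyxxyxxyxyxxxyx
Sorted (with $ < everything):
  sorted[0] = $xyxyxyxxyxxyxyxxxyx  (last char: 'x')
  sorted[1] = x$xyxyxyxxyxxyxyxxxy  (last char: 'y')
  sorted[2] = xxxyx$xyxyxyxxyxxyxy  (last char: 'y')
  sorted[3] = xxyx$xyxyxyxxyxxyxyx  (last char: 'x')
  sorted[4] = xxyxxyxyxxxyx$xyxyxy  (last char: 'y')
  sorted[5] = xxyxyxxxyx$xyxyxyxxy  (last char: 'y')
  sorted[6] = xyx$xyxyxyxxyxxyxyxx  (last char: 'x')
  sorted[7] = xyxxxyx$xyxyxyxxyxxy  (last char: 'y')
  sorted[8] = xyxxyxxyxyxxxyx$xyxy  (last char: 'y')
  sorted[9] = xyxxyxyxxxyx$xyxyxyx  (last char: 'x')
  sorted[10] = xyxyxxxyx$xyxyxyxxyx  (last char: 'x')
  sorted[11] = xyxyxxyxxyxyxxxyx$xy  (last char: 'y')
  sorted[12] = xyxyxyxxyxxyxyxxxyx$  (last char: '$')
  sorted[13] = yx$xyxyxyxxyxxyxyxxx  (last char: 'x')
  sorted[14] = yxxxyx$xyxyxyxxyxxyx  (last char: 'x')
  sorted[15] = yxxyxxyxyxxxyx$xyxyx  (last char: 'x')
  sorted[16] = yxxyxyxxxyx$xyxyxyxx  (last char: 'x')
  sorted[17] = yxyxxxyx$xyxyxyxxyxx  (last char: 'x')
  sorted[18] = yxyxxyxxyxyxxxyx$xyx  (last char: 'x')
  sorted[19] = yxyxyxxyxxyxyxxxyx$x  (last char: 'x')
Last column: xyyxyyxyyxxy$xxxxxxx
Original string S is at sorted index 12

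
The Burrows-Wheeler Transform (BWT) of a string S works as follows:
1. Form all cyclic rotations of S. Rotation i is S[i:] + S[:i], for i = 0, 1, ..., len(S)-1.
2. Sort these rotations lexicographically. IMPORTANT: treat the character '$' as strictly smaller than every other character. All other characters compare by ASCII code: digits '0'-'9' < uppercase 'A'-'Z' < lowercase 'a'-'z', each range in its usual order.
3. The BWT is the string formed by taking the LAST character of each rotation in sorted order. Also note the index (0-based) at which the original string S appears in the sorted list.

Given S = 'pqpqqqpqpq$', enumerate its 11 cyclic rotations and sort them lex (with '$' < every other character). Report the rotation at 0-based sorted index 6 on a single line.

All 11 rotations (rotation i = S[i:]+S[:i]):
  rot[0] = pqpqqqpqpq$
  rot[1] = qpqqqpqpq$p
  rot[2] = pqqqpqpq$pq
  rot[3] = qqqpqpq$pqp
  rot[4] = qqpqpq$pqpq
  rot[5] = qpqpq$pqpqq
  rot[6] = pqpq$pqpqqq
  rot[7] = qpq$pqpqqqp
  rot[8] = pq$pqpqqqpq
  rot[9] = q$pqpqqqpqp
  rot[10] = $pqpqqqpqpq
Sorted (with $ < everything):
  sorted[0] = $pqpqqqpqpq
  sorted[1] = pq$pqpqqqpq
  sorted[2] = pqpq$pqpqqq
  sorted[3] = pqpqqqpqpq$
  sorted[4] = pqqqpqpq$pq
  sorted[5] = q$pqpqqqpqp
  sorted[6] = qpq$pqpqqqp
  sorted[7] = qpqpq$pqpqq
  sorted[8] = qpqqqpqpq$p
  sorted[9] = qqpqpq$pqpq
  sorted[10] = qqqpqpq$pqp
sorted[6] = qpq$pqpqqqp

Answer: qpq$pqpqqqp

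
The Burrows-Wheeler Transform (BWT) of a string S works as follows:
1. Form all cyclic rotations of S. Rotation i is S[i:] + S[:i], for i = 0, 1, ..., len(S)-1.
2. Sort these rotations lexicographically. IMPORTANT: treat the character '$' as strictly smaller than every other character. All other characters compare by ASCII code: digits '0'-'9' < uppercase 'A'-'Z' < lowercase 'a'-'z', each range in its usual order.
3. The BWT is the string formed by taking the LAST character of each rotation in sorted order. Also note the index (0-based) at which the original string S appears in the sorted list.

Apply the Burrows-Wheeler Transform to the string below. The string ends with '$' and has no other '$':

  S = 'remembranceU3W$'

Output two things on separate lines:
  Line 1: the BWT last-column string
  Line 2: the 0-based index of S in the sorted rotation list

All 15 rotations (rotation i = S[i:]+S[:i]):
  rot[0] = remembranceU3W$
  rot[1] = emembranceU3W$r
  rot[2] = membranceU3W$re
  rot[3] = embranceU3W$rem
  rot[4] = mbranceU3W$reme
  rot[5] = branceU3W$remem
  rot[6] = ranceU3W$rememb
  rot[7] = anceU3W$remembr
  rot[8] = nceU3W$remembra
  rot[9] = ceU3W$remembran
  rot[10] = eU3W$remembranc
  rot[11] = U3W$remembrance
  rot[12] = 3W$remembranceU
  rot[13] = W$remembranceU3
  rot[14] = $remembranceU3W
Sorted (with $ < everything):
  sorted[0] = $remembranceU3W  (last char: 'W')
  sorted[1] = 3W$remembranceU  (last char: 'U')
  sorted[2] = U3W$remembrance  (last char: 'e')
  sorted[3] = W$remembranceU3  (last char: '3')
  sorted[4] = anceU3W$remembr  (last char: 'r')
  sorted[5] = branceU3W$remem  (last char: 'm')
  sorted[6] = ceU3W$remembran  (last char: 'n')
  sorted[7] = eU3W$remembranc  (last char: 'c')
  sorted[8] = embranceU3W$rem  (last char: 'm')
  sorted[9] = emembranceU3W$r  (last char: 'r')
  sorted[10] = mbranceU3W$reme  (last char: 'e')
  sorted[11] = membranceU3W$re  (last char: 'e')
  sorted[12] = nceU3W$remembra  (last char: 'a')
  sorted[13] = ranceU3W$rememb  (last char: 'b')
  sorted[14] = remembranceU3W$  (last char: '$')
Last column: WUe3rmncmreeab$
Original string S is at sorted index 14

Answer: WUe3rmncmreeab$
14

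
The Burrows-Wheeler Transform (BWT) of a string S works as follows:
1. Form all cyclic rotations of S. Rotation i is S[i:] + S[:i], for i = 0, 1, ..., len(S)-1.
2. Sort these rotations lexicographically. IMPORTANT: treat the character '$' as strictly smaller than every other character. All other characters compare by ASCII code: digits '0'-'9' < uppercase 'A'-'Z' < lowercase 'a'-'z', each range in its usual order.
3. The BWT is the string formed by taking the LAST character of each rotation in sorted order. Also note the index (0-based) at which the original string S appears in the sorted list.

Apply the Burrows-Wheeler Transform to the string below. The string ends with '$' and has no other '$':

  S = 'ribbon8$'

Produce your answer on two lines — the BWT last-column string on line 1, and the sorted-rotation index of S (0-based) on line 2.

Answer: 8nibrob$
7

Derivation:
All 8 rotations (rotation i = S[i:]+S[:i]):
  rot[0] = ribbon8$
  rot[1] = ibbon8$r
  rot[2] = bbon8$ri
  rot[3] = bon8$rib
  rot[4] = on8$ribb
  rot[5] = n8$ribbo
  rot[6] = 8$ribbon
  rot[7] = $ribbon8
Sorted (with $ < everything):
  sorted[0] = $ribbon8  (last char: '8')
  sorted[1] = 8$ribbon  (last char: 'n')
  sorted[2] = bbon8$ri  (last char: 'i')
  sorted[3] = bon8$rib  (last char: 'b')
  sorted[4] = ibbon8$r  (last char: 'r')
  sorted[5] = n8$ribbo  (last char: 'o')
  sorted[6] = on8$ribb  (last char: 'b')
  sorted[7] = ribbon8$  (last char: '$')
Last column: 8nibrob$
Original string S is at sorted index 7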